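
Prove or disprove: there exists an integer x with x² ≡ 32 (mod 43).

No, no such integer exists.

Apply Euler's criterion with the prime 43: 32 is a quadratic residue iff 32^21 ≡ 1 (mod 43), and a non-residue iff it is ≡ −1.
Squaring successively (mod 43): 32^2 = 1024 ≡ 35; 32^4 ≡ 35² = 1225 ≡ 21; 32^8 ≡ 21² = 441 ≡ 11; 32^16 ≡ 11² = 121 ≡ 35.
Since 21 = 16 + 4 + 1, 32^21 ≡ 35 · 21 · 32; multiplying out mod 43: 35·21 = 735 ≡ 4, then 4·32 = 128 ≡ 42. Thus 32^21 ≡ 42 ≡ −1 (mod 43).
By Euler's criterion 32 is a quadratic non-residue mod 43: no x satisfies x² ≡ 32 (mod 43).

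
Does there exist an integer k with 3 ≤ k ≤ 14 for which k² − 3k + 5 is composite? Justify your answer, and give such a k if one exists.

k = 4

At k = 4: 4² − 3·4 + 5 = 9 = 3·3, which is composite.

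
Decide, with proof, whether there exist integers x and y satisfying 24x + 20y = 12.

gcd(24, 20) = 4, and 4 divides 12, so integer solutions exist.
Dividing through by 4 reduces the equation to 6x + 5y = 3.
Euclidean algorithm: 6 = 1·5 + 1, 5 = 5·1 + 0.
Working back up the chain: 1 = 6 − 1·5. So 6·1 + 5·(-1) = 1.
Multiplying through by 3: x = 1·3 = 3, y = (-1)·3 = -3 is a solution.
Check: 24·3 + 20·(-3) = 72 − 60 = 12. ✓

x = 3, y = -3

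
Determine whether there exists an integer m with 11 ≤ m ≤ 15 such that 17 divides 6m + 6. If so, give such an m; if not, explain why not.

There is no such integer m in that range.

The values of 6m + 6 for m = 11, 12, …, 15 are 72, 78, 84, 90, 96; reduced mod 17 these are 4, 10, 16, 5, 11.
The residue 0 does not occur, so no m in [11, 15] makes 6m + 6 a multiple of 17.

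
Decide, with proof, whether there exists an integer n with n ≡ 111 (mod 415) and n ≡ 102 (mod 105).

No such integer exists.

Reduce both congruences modulo 5, which divides 415 and 105: they say n ≡ 111 (mod 5) and n ≡ 102 (mod 5).
However 111 ≡ 1 and 102 ≡ 2 (mod 5), and 1 ≠ 2.
Therefore no such n exists.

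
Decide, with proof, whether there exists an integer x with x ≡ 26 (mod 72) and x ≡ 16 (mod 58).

The moduli are not coprime: gcd(72, 58) = 2. Compatibility requires 2 ∣ (16 − 26) = -10, which holds, so solutions exist.
Write x = 26 + 72t. Then 72t ≡ 16 − 26 ≡ 48 (mod 58); dividing through by 2 gives 36t ≡ 24 (mod 29).
36 ≡ 7 (mod 29), so this reads 7t ≡ 24 (mod 29). To invert 7 modulo 29: 29 = 4·7 + 1, 7 = 7·1 + 0, and unwinding, 1 = 29 − 4·7. Thus 7⁻¹ ≡ -4 ≡ 25 (mod 29).
Therefore t ≡ 25·24 = 600 ≡ 20 (mod 29).
Then x = 26 + 72·20 = 1466.
Indeed 1466 ≡ 26 (mod 72) and 1466 ≡ 16 (mod 58).

x = 1466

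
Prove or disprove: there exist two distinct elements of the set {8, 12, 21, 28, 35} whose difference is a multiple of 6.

Two integers differ by a multiple of 6 exactly when they have the same residue mod 6. The residues are 8↦2, 12↦0, 21↦3, 28↦4, 35↦5.
No residue repeats among the 5 elements, so no pair has difference ≡ 0 (mod 6).

There is no such pair.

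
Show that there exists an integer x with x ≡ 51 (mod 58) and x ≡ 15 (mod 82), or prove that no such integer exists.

Here gcd(58, 82) = 2, and both 51 and 15 leave remainder 1 mod 2, so the system is consistent.
Write x = 51 + 58t. Then 58t ≡ 15 − 51 ≡ 46 (mod 82); dividing through by 2 gives 29t ≡ 23 (mod 41).
Note 29·17 = 493 ≡ 1 (mod 41) (as 493 − 1 = 12·41), so 29⁻¹ ≡ 17.
Multiplying by 17: t ≡ 17·23 = 391 ≡ 22 (mod 41).
Then x = 51 + 58·22 = 1327.
Indeed 1327 ≡ 51 (mod 58) and 1327 ≡ 15 (mod 82).

x = 1327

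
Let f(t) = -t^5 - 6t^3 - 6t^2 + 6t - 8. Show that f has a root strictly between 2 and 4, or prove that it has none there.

No such root exists.

f(2) = -100 and f(4) = -1488, both negative, so a sign-change argument is unavailable; we show f keeps this sign on the whole interval.
Substitute t = 2 + u, where 0 < u < 2 on the interval. Expanding, f(2 + u) = -u^5 - 10u^4 - 46u^3 - 122u^2 - 170u - 100.
All 6 nonzero coefficients of this polynomial in u are negative; hence for u > 0 the value is a sum of negative terms (the constant -100 among them).
Therefore f(t) < 0 throughout (2, 4), and f has no zero there.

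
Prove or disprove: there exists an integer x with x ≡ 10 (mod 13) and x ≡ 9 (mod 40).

x = 49

Since 13 and 40 share no common factor, CRT says the pair of congruences has a solution (unique mod 520).
Write x = 10 + 13t and require 10 + 13t ≡ 9 (mod 40), i.e. 13t ≡ 39 (mod 40).
Since 13·37 = 481 = 12·40 + 1, the inverse of 13 mod 40 is 37.
Multiplying by 37: t ≡ 37·39 = 1443 ≡ 3 (mod 40).
With t = 3: x = 10 + 13·3 = 49.
Indeed 49 ≡ 10 (mod 13) and 49 ≡ 9 (mod 40).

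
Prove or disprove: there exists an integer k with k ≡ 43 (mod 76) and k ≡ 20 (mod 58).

gcd(76, 58) = 2. If k ≡ 43 (mod 76) and k ≡ 20 (mod 58), then k ≡ 43 (mod 2) and k ≡ 20 (mod 2).
But 43 mod 2 = 1 while 20 mod 2 = 0, a contradiction.
Therefore no such k exists.

No, no such integer exists.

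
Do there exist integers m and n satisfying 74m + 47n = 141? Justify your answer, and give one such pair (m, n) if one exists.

Since gcd(74, 47) = 1, every integer is an integer combination of 74 and 47.
Run the Euclidean algorithm on 74 and 47: 74 = 1·47 + 27, 47 = 1·27 + 20, 27 = 1·20 + 7, 20 = 2·7 + 6, 7 = 1·6 + 1, 6 = 6·1 + 0.
Unwinding: 1 = 7 − 1·6 = 7 − (20 − 2·7) = −20 + 3·7 = −20 + 3·(27 − 1·20) = 3·27 − 4·20 = 3·27 − 4·(47 − 1·27) = −4·47 + 7·27 = −4·47 + 7·(74 − 1·47) = 7·74 − 11·47, i.e. 74·7 + 47·(-11) = 1.
Times 141: 74·987 + 47·(-1551) = 141, so (987, -1551) solves it.
The general solution is m = 987 + 47k, n = -1551 − 74k; taking k = -21 gives the smaller pair m = 0, n = 3.
Check: 74·0 + 47·3 = 0 + 141 = 141. ✓

m = 0, n = 3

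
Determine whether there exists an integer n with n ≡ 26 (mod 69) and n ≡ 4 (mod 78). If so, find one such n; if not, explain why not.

Reduce both congruences modulo 3, which divides 69 and 78: they say n ≡ 26 (mod 3) and n ≡ 4 (mod 3).
But 26 mod 3 = 2 while 4 mod 3 = 1, a contradiction.
Therefore no such n exists.

No such integer exists.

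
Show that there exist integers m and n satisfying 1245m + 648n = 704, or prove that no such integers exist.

gcd(1245, 648) = 3, so every integer of the form 1245m + 648n is a multiple of 3.
But 704 is not a multiple of 3 (it leaves remainder 2).
Therefore 1245m + 648n = 704 has no solution in integers.

There are no such integers.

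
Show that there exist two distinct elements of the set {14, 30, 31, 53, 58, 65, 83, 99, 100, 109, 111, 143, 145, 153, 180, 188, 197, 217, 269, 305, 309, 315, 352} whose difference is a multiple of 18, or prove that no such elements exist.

Reduce each element mod 18: 14↦14, 30↦12, 31↦13, 53↦17, 58↦4, 65↦11, 83↦11, 99↦9, 100↦10, 109↦1, 111↦3, 143↦17, 145↦1, 153↦9, 180↦0, 188↦8, 197↦17, 217↦1, 269↦17, 305↦17, 309↦3, 315↦9, 352↦10. The residue 17 repeats (at 53 and 143), and 143 − 53 = 90 = 5·18.

Yes: 53 and 143.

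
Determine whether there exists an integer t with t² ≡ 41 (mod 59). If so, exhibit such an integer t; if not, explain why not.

t = 10

Take t = 10. Then 10² = 100 = 1·59 + 41, so 10² ≡ 41 (mod 59).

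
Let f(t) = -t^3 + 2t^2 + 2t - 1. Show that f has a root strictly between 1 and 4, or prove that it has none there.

f(1) = 2 and f(4) = -25, which have opposite signs.
As a polynomial, f is continuous on every closed interval.
By the Intermediate Value Theorem, f takes the value 0 somewhere in the open interval.

Such a root exists.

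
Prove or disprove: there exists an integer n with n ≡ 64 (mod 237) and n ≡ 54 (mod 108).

No, no such integer exists.

Reduce both congruences modulo 3, which divides 237 and 108: they say n ≡ 64 (mod 3) and n ≡ 54 (mod 3).
These are incompatible: 64 − 54 = 10 is not divisible by 3.
Hence the system has no solution.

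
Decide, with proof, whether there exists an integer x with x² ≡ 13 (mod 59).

Apply Euler's criterion with the prime 59: 13 is a quadratic residue iff 13^29 ≡ 1 (mod 59), and a non-residue iff it is ≡ −1.
Squaring successively (mod 59): 13^2 = 169 ≡ 51; 13^4 ≡ 51² = 2601 ≡ 5; 13^8 ≡ 5² = 25 ≡ 25; 13^16 ≡ 25² = 625 ≡ 35.
Since 29 = 16 + 8 + 4 + 1, 13^29 ≡ 35 · 25 · 5 · 13; multiplying out mod 59: 35·25 = 875 ≡ 49, then 49·5 = 245 ≡ 9, then 9·13 = 117 ≡ 58. Thus 13^29 ≡ 58 ≡ −1 (mod 59).
By Euler's criterion 13 is a quadratic non-residue mod 59: no x satisfies x² ≡ 13 (mod 59).

There is no such integer.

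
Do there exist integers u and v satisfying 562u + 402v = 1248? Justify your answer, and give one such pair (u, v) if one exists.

u = 48, v = -64

gcd(562, 402) = 2, and 2 divides 1248, so integer solutions exist.
Dividing through by 2 reduces the equation to 281u + 201v = 624.
Euclidean algorithm: 281 = 1·201 + 80, 201 = 2·80 + 41, 80 = 1·41 + 39, 41 = 1·39 + 2, 39 = 19·2 + 1, 2 = 2·1 + 0.
Working back up the chain: 1 = 39 − 19·2 = 39 − 19·(41 − 1·39) = −19·41 + 20·39 = −19·41 + 20·(80 − 1·41) = 20·80 − 39·41 = 20·80 − 39·(201 − 2·80) = −39·201 + 98·80 = −39·201 + 98·(281 − 1·201) = 98·281 − 137·201. So 281·98 + 201·(-137) = 1.
Times 624: 281·61152 + 201·(-85488) = 624, so (61152, -85488) solves it.
Subtracting 304·201 from u and adding 304·281 to v gives the tidier solution (48, -64).
Check: 562·48 + 402·(-64) = 26976 − 25728 = 1248. ✓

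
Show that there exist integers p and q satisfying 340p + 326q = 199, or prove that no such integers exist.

gcd(340, 326) = 2, so every integer of the form 340p + 326q is a multiple of 2.
But 199 = 2·99 + 1, so 2 ∤ 199.
Therefore 340p + 326q = 199 has no solution in integers.

There are no such integers.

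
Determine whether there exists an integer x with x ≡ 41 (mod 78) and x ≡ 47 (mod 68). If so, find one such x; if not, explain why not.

gcd(78, 68) = 2. A simultaneous solution exists iff 41 ≡ 47 (mod 2); here 41 mod 2 = 1 = 47 mod 2, so it does.
Write x = 41 + 78t. Then 78t ≡ 47 − 41 ≡ 6 (mod 68); dividing through by 2 gives 39t ≡ 3 (mod 34).
39 ≡ 5 (mod 34), so this reads 5t ≡ 3 (mod 34). To invert 5 modulo 34: 34 = 6·5 + 4, 5 = 1·4 + 1, 4 = 4·1 + 0, and unwinding, 1 = 5 − 1·4 = 5 − (34 − 6·5) = −34 + 7·5. Thus 5⁻¹ ≡ 7 (mod 34).
Multiplying by 7: t ≡ 7·3 = 21 (mod 34).
Then x = 41 + 78·21 = 1679.
Verify: 1679 = 21·78 + 41 and 1679 = 24·68 + 47. ✓

x = 1679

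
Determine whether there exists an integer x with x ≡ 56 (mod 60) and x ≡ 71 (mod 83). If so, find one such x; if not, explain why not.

Since 60 and 83 share no common factor, CRT says the pair of congruences has a solution (unique mod 4980).
Any solution of the first congruence is x = 56 + 60t; substituting into the second, 60t ≡ 71 − 56 ≡ 15 (mod 83).
Note 60·18 = 1080 ≡ 1 (mod 83) (as 1080 − 1 = 13·83), so 60⁻¹ ≡ 18.
Multiplying by 18: t ≡ 18·15 = 270 ≡ 21 (mod 83).
With t = 21: x = 56 + 60·21 = 1316.
Check: 1316 mod 60 = 56, 1316 mod 83 = 71. ✓

x = 1316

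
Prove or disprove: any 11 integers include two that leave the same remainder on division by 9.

Yes.

Each integer lies in one of the 9 residue classes modulo 9.
With 11 integers and only 9 classes, the pigeonhole principle forces two of them, say a and b, into the same class.
That is, a and b leave the same remainder on division by 9, as claimed.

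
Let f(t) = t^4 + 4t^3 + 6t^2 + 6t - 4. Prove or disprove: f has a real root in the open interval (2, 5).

No.

f(2) = 80 and f(5) = 1301, both positive, so a sign-change argument is unavailable; we show f keeps this sign on the whole interval.
Substitute t = 2 + u, where 0 < u < 3 on the interval. Expanding, f(2 + u) = u^4 + 12u^3 + 54u^2 + 110u + 80.
The nonzero coefficients here are all positive, so for u > 0 every term is positive (or zero), and the constant term 80 is strictly positive.
Therefore f(t) > 0 throughout (2, 5), and f has no zero there.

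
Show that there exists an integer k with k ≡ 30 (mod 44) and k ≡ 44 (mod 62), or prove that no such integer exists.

Here gcd(44, 62) = 2, and both 30 and 44 leave remainder 0 mod 2, so the system is consistent.
Put k = 30 + 44t, so we need 44t ≡ 14 (mod 62), equivalently (divide by 2) 22t ≡ 7 (mod 31).
To invert 22 modulo 31: 31 = 1·22 + 9, 22 = 2·9 + 4, 9 = 2·4 + 1, 4 = 4·1 + 0, and unwinding, 1 = 9 − 2·4 = 9 − 2·(22 − 2·9) = −2·22 + 5·9 = −2·22 + 5·(31 − 1·22) = 5·31 − 7·22. Thus 22⁻¹ ≡ -7 ≡ 24 (mod 31).
Therefore t ≡ 24·7 = 168 ≡ 13 (mod 31).
Then k = 30 + 44·13 = 602.
Indeed 602 ≡ 30 (mod 44) and 602 ≡ 44 (mod 62).

k = 602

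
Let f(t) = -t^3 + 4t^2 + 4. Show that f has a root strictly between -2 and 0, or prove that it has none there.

The endpoint values f(-2) = 28 and f(0) = 4 are both positive. Claim: f(t) > 0 for every t in (-2, 0).
Substitute t = −u, where 0 < u < 2 on the interval. Expanding, f(−u) = u^3 + 4u^2 + 4.
The nonzero coefficients here are all positive, so for u > 0 every term is positive (or zero), and the constant term 4 is strictly positive.
So f is strictly positive on (-2, 0); no root exists in the interval.

f has no root in that interval.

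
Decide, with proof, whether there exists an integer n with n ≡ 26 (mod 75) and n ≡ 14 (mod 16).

Since 75 and 16 share no common factor, CRT says the pair of congruences has a solution (unique mod 1200).
Any solution of the first congruence is n = 26 + 75t; substituting into the second, 75t ≡ 14 − 26 ≡ 4 (mod 16).
75 ≡ 11 (mod 16), so this reads 11t ≡ 4 (mod 16). To invert 11 modulo 16: 16 = 1·11 + 5, 11 = 2·5 + 1, 5 = 5·1 + 0, and unwinding, 1 = 11 − 2·5 = 11 − 2·(16 − 1·11) = −2·16 + 3·11. Thus 11⁻¹ ≡ 3 (mod 16).
Multiplying by 3: t ≡ 3·4 = 12 (mod 16).
With t = 12: n = 26 + 75·12 = 926.
Verify: 926 = 12·75 + 26 and 926 = 57·16 + 14. ✓

n = 926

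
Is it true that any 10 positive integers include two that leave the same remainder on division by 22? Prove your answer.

Consider the 10 integers 51, 52, …, 60. They lie in distinct residue classes modulo 22, since 10 ≤ 22.
Hence this collection has no pair with equal remainders mod 22, disproving the claim.

No, the set {51, 52, 53, 54, 55, 56, 57, 58, 59, 60} is a counterexample.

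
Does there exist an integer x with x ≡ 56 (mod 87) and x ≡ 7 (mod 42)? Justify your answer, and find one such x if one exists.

No, no such integer exists.

gcd(87, 42) = 3. If x ≡ 56 (mod 87) and x ≡ 7 (mod 42), then x ≡ 56 (mod 3) and x ≡ 7 (mod 3).
But 56 mod 3 = 2 while 7 mod 3 = 1, a contradiction.
Hence the system has no solution.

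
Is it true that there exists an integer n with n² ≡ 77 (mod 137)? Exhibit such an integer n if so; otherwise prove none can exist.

n = 25

n = 25 works: 25² = 625, and 625 − 77 = 548 = 4·137.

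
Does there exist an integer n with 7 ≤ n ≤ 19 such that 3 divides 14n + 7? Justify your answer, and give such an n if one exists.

n = 7 works, since 14·7 + 7 = 105 = 35·3.

n = 7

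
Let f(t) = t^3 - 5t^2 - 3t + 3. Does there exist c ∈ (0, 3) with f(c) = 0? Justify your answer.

Such a root exists.

f(0) = 3 and f(3) = -24, which have opposite signs.
As a polynomial, f is continuous on every closed interval.
By the Intermediate Value Theorem f must vanish at some point of (0, 3).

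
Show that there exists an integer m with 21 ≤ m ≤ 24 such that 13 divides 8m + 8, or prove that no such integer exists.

For m = 21, 22, 23, 24 the values of 8m + 8 modulo 13 are 7, 2, 10, 5 respectively.
Since 0 is absent from this list, 13 ∤ 8m + 8 for every m with 21 ≤ m ≤ 24.

No, no such integer m in that range exists.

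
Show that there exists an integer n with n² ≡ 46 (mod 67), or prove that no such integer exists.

There is no such integer.

67 is prime, so by Euler's criterion 46 is a square mod 67 iff 46^((67−1)/2) = 46^33 ≡ 1 (mod 67).
Repeated squaring mod 67: 46^2 = 2116 ≡ 39; 46^4 ≡ 39² = 1521 ≡ 47; 46^8 ≡ 47² = 2209 ≡ 65; 46^16 ≡ 65² = 4225 ≡ 4; 46^32 ≡ 4² = 16 ≡ 16.
Since 33 = 32 + 1, 46^33 ≡ 16 · 46; multiplying out mod 67: 16·46 = 736 ≡ 66. Thus 46^33 ≡ 66 ≡ −1 (mod 67).
By Euler's criterion 46 is a quadratic non-residue mod 67: no n satisfies n² ≡ 46 (mod 67).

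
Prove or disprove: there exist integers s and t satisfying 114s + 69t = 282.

s = 17, t = -24

Since gcd(114, 69) = 3 and 282 = 3·94, Bézout's identity guarantees a solution.
Dividing through by 3 reduces the equation to 38s + 23t = 94.
Euclidean algorithm: 38 = 1·23 + 15, 23 = 1·15 + 8, 15 = 1·8 + 7, 8 = 1·7 + 1, 7 = 7·1 + 0.
Working back up the chain: 1 = 8 − 1·7 = 8 − (15 − 1·8) = −15 + 2·8 = −15 + 2·(23 − 1·15) = 2·23 − 3·15 = 2·23 − 3·(38 − 1·23) = −3·38 + 5·23. So 38·(-3) + 23·5 = 1.
Scaling by 94 gives the particular solution (s, t) = (-282, 470).
Shifting by a multiple of (23, −38) keeps it a solution: s = -282 + 13·23 = 17, t = 470 − 13·38 = -24.
Indeed 114·17 + 69·(-24) = 1938 − 1656 = 282.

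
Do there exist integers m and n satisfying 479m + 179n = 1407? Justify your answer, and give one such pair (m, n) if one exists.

m = 164, n = -431

479 and 179 are coprime, so 479m + 179n ranges over all of ℤ.
Euclidean algorithm: 479 = 2·179 + 121, 179 = 1·121 + 58, 121 = 2·58 + 5, 58 = 11·5 + 3, 5 = 1·3 + 2, 3 = 1·2 + 1, 2 = 2·1 + 0.
Unwinding: 1 = 3 − 1·2 = 3 − (5 − 1·3) = −5 + 2·3 = −5 + 2·(58 − 11·5) = 2·58 − 23·5 = 2·58 − 23·(121 − 2·58) = −23·121 + 48·58 = −23·121 + 48·(179 − 1·121) = 48·179 − 71·121 = 48·179 − 71·(479 − 2·179) = −71·479 + 190·179, i.e. 479·(-71) + 179·190 = 1.
Scaling by 1407 gives the particular solution (m, n) = (-99897, 267330).
Shifting by a multiple of (179, −479) keeps it a solution: m = -99897 + 559·179 = 164, n = 267330 − 559·479 = -431.
Indeed 479·164 + 179·(-431) = 78556 − 77149 = 1407.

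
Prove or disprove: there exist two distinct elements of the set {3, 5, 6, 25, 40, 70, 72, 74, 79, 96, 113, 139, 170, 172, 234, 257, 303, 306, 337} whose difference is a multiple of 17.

3 mod 17 = 3 and 139 mod 17 = 3, so 139 − 3 = 136 = 8·17.

3 and 139 are such a pair.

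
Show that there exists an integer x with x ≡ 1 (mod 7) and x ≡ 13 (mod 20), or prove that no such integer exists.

gcd(7, 20) = 1, so the Chinese Remainder Theorem guarantees exactly one residue class mod 140 satisfying both.
Any solution of the first congruence is x = 1 + 7t; substituting into the second, 7t ≡ 13 − 1 ≡ 12 (mod 20).
Since 7·3 = 21 = 1·20 + 1, the inverse of 7 mod 20 is 3.
Therefore t ≡ 3·12 = 36 ≡ 16 (mod 20).
Taking t = 16 gives x = 1 + 7·16 = 113.
Check: 113 mod 7 = 1, 113 mod 20 = 13. ✓

x = 113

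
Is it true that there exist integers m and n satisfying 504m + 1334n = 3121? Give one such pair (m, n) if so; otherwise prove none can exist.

No, no such integers exist.

Both 504 and 1334 are divisible by gcd(504, 1334) = 2, hence so is any combination 504m + 1334n.
But 3121 = 2·1560 + 1, so 2 ∤ 3121.
So the equation is unsolvable over ℤ.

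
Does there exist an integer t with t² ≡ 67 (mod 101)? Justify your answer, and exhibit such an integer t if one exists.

Apply Euler's criterion with the prime 101: 67 is a quadratic residue iff 67^50 ≡ 1 (mod 101), and a non-residue iff it is ≡ −1.
Repeated squaring mod 101: 67^2 = 4489 ≡ 45; 67^4 ≡ 45² = 2025 ≡ 5; 67^8 ≡ 5² = 25 ≡ 25; 67^16 ≡ 25² = 625 ≡ 19; 67^32 ≡ 19² = 361 ≡ 58.
Since 50 = 32 + 16 + 2, 67^50 ≡ 58 · 19 · 45; multiplying out mod 101: 58·19 = 1102 ≡ 92, then 92·45 = 4140 ≡ 100. Thus 67^50 ≡ 100 ≡ −1 (mod 101).
The value −1 means 67 is a non-residue modulo 101, so t² ≡ 67 (mod 101) is impossible.

There is no such integer.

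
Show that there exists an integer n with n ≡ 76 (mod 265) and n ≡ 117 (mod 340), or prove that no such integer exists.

No, no such integer exists.

gcd(265, 340) = 5. If n ≡ 76 (mod 265) and n ≡ 117 (mod 340), then n ≡ 76 (mod 5) and n ≡ 117 (mod 5).
However 76 ≡ 1 and 117 ≡ 2 (mod 5), and 1 ≠ 2.
So no integer satisfies both congruences.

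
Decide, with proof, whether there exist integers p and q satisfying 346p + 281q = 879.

p = 234, q = -285

346 and 281 are coprime, so 346p + 281q ranges over all of ℤ.
Euclidean algorithm: 346 = 1·281 + 65, 281 = 4·65 + 21, 65 = 3·21 + 2, 21 = 10·2 + 1, 2 = 2·1 + 0.
Back-substituting, 1 = 21 − 10·2 = 21 − 10·(65 − 3·21) = −10·65 + 31·21 = −10·65 + 31·(281 − 4·65) = 31·281 − 134·65 = 31·281 − 134·(346 − 1·281) = −134·346 + 165·281; that is, 346·(-134) + 281·165 = 1.
Times 879: 346·(-117786) + 281·145035 = 879, so (-117786, 145035) solves it.
Shifting by a multiple of (281, −346) keeps it a solution: p = -117786 + 420·281 = 234, q = 145035 − 420·346 = -285.
Check: 346·234 + 281·(-285) = 80964 − 80085 = 879. ✓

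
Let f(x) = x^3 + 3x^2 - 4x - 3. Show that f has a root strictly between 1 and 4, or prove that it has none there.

Yes, f has a root in the interval.

f(1) = -3 and f(4) = 93, which have opposite signs.
f is continuous everywhere (it is a polynomial), in particular on [1, 4].
By the Intermediate Value Theorem, f takes the value 0 somewhere in the open interval.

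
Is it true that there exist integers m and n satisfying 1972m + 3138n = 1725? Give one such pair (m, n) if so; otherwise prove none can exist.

No such integers exist.

Both 1972 and 3138 are divisible by gcd(1972, 3138) = 2, hence so is any combination 1972m + 3138n.
However 1725 leaves remainder 1 on division by 2.
Therefore 1972m + 3138n = 1725 has no solution in integers.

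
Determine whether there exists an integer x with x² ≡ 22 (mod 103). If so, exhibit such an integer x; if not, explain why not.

Apply Euler's criterion with the prime 103: 22 is a quadratic residue iff 22^51 ≡ 1 (mod 103), and a non-residue iff it is ≡ −1.
Repeated squaring mod 103: 22^2 = 484 ≡ 72; 22^4 ≡ 72² = 5184 ≡ 34; 22^8 ≡ 34² = 1156 ≡ 23; 22^16 ≡ 23² = 529 ≡ 14; 22^32 ≡ 14² = 196 ≡ 93.
Since 51 = 32 + 16 + 2 + 1, 22^51 ≡ 93 · 14 · 72 · 22; multiplying out mod 103: 93·14 = 1302 ≡ 66, then 66·72 = 4752 ≡ 14, then 14·22 = 308 ≡ 102. Thus 22^51 ≡ 102 ≡ −1 (mod 103).
By Euler's criterion 22 is a quadratic non-residue mod 103: no x satisfies x² ≡ 22 (mod 103).

No such integer exists.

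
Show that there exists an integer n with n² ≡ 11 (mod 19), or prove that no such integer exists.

Take n = 12. Then 12² = 144 = 7·19 + 11, so 12² ≡ 11 (mod 19).

n = 12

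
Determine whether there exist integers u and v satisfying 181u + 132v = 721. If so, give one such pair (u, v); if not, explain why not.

u = 109, v = -144

181 and 132 are coprime, so 181u + 132v ranges over all of ℤ.
Euclidean algorithm: 181 = 1·132 + 49, 132 = 2·49 + 34, 49 = 1·34 + 15, 34 = 2·15 + 4, 15 = 3·4 + 3, 4 = 1·3 + 1, 3 = 3·1 + 0.
Unwinding: 1 = 4 − 1·3 = 4 − (15 − 3·4) = −15 + 4·4 = −15 + 4·(34 − 2·15) = 4·34 − 9·15 = 4·34 − 9·(49 − 1·34) = −9·49 + 13·34 = −9·49 + 13·(132 − 2·49) = 13·132 − 35·49 = 13·132 − 35·(181 − 1·132) = −35·181 + 48·132, i.e. 181·(-35) + 132·48 = 1.
Multiplying through by 721: u = (-35)·721 = -25235, v = 48·721 = 34608 is a solution.
The general solution is u = -25235 + 132k, v = 34608 − 181k; taking k = 192 gives the smaller pair u = 109, v = -144.
Check: 181·109 + 132·(-144) = 19729 − 19008 = 721. ✓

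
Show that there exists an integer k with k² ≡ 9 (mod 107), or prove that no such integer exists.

k = 3

Take k = 3. Then 3² = 9, and since 0 ≤ 9 < 107 this is already reduced: 3² ≡ 9 (mod 107).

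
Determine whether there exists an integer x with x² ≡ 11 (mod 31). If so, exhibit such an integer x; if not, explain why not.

No, no such integer exists.

Apply Euler's criterion with the prime 31: 11 is a quadratic residue iff 11^15 ≡ 1 (mod 31), and a non-residue iff it is ≡ −1.
Repeated squaring mod 31: 11^2 = 121 ≡ 28; 11^4 ≡ 28² = 784 ≡ 9; 11^8 ≡ 9² = 81 ≡ 19.
Since 15 = 8 + 4 + 2 + 1, 11^15 ≡ 19 · 9 · 28 · 11; multiplying out mod 31: 19·9 = 171 ≡ 16, then 16·28 = 448 ≡ 14, then 14·11 = 154 ≡ 30. Thus 11^15 ≡ 30 ≡ −1 (mod 31).
By Euler's criterion 11 is a quadratic non-residue mod 31: no x satisfies x² ≡ 11 (mod 31).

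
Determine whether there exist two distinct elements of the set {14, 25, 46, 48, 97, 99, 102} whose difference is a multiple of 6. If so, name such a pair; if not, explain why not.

Both 25 and 97 leave remainder 1 on division by 6; their difference 72 = 12·6 is a multiple of 6.

25 and 97 are such a pair.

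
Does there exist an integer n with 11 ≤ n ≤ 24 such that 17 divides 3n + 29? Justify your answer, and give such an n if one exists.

At n = 13 we get 3·13 + 29 = 68, and 68 = 17·4.

n = 13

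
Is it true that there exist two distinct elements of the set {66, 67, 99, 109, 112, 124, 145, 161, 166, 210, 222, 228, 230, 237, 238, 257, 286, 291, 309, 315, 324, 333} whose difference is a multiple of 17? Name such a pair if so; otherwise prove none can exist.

Reduce each element mod 17: 66↦15, 67↦16, 99↦14, 109↦7, 112↦10, 124↦5, 145↦9, 161↦8, 166↦13, 210↦6, 222↦1, 228↦7, 230↦9, 237↦16, 238↦0, 257↦2, 286↦14, 291↦2, 309↦3, 315↦9, 324↦1, 333↦10. The residue 16 repeats (at 67 and 237), and 237 − 67 = 170 = 10·17.

The pair (67, 237) works.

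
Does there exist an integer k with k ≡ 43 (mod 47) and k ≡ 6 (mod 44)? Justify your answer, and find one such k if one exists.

The moduli 47 and 44 are coprime, so by the Chinese Remainder Theorem a unique solution modulo 2068 exists.
Any solution of the first congruence is k = 43 + 47t; substituting into the second, 47t ≡ 6 − 43 ≡ 7 (mod 44).
47 ≡ 3 (mod 44), so this reads 3t ≡ 7 (mod 44). Note 3·15 = 45 ≡ 1 (mod 44) (as 45 − 1 = 1·44), so 3⁻¹ ≡ 15.
Multiplying by 15: t ≡ 15·7 = 105 ≡ 17 (mod 44).
Taking t = 17 gives k = 43 + 47·17 = 842.
Verify: 842 = 17·47 + 43 and 842 = 19·44 + 6. ✓

k = 842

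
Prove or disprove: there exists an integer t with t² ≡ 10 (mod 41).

t = 25

Take t = 25. Then 25² = 625 = 15·41 + 10, so 25² ≡ 10 (mod 41).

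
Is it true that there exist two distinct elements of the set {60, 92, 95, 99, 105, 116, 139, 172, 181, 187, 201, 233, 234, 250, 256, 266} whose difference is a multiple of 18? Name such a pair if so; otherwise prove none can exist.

There is no such pair.

Two integers differ by a multiple of 18 exactly when they have the same residue mod 18. The residues are 60↦6, 92↦2, 95↦5, 99↦9, 105↦15, 116↦8, 139↦13, 172↦10, 181↦1, 187↦7, 201↦3, 233↦17, 234↦0, 250↦16, 256↦4, 266↦14.
All 16 residues are distinct, so no two elements differ by a multiple of 18.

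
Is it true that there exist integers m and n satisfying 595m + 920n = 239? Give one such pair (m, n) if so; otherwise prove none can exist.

gcd(595, 920) = 5, so every integer of the form 595m + 920n is a multiple of 5.
However 239 leaves remainder 4 on division by 5.
Therefore 595m + 920n = 239 has no solution in integers.

There are no such integers.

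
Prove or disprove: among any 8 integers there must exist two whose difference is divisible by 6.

Partition the integers by their residue mod 6; there are 6 classes.
Placing 8 integers into 6 classes, some class receives at least two — say a and b.
Their difference a − b is then a multiple of 6.

True.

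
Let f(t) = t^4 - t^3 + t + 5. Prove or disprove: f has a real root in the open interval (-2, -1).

f(-2) = 27 and f(-1) = 6, both positive, so a sign-change argument is unavailable; we show f keeps this sign on the whole interval.
Substitute t = -1 − u, where 0 < u < 1 on the interval. Expanding, f(-1 − u) = u^4 + 5u^3 + 9u^2 + 6u + 6.
All 5 nonzero coefficients of this polynomial in u are positive; hence for u > 0 the value is a sum of positive terms (the constant 6 among them).
So f is strictly positive on (-2, -1); no root exists in the interval.

f has no root in that interval.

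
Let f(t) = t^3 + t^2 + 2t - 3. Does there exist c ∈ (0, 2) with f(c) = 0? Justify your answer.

Yes, f has a root in the interval.

f(0) = -3 and f(2) = 13, which have opposite signs.
Since f is a polynomial it is continuous on [0, 2].
By the Intermediate Value Theorem f must vanish at some point of (0, 2).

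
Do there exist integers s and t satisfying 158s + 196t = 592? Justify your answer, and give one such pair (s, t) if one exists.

Every value of 158s + 196t is a multiple of gcd(158, 196) = 2; since 2 ∣ 592, solutions exist.
Dividing through by 2 reduces the equation to 79s + 98t = 296.
Euclidean algorithm: 98 = 1·79 + 19, 79 = 4·19 + 3, 19 = 6·3 + 1, 3 = 3·1 + 0.
Working back up the chain: 1 = 19 − 6·3 = 19 − 6·(79 − 4·19) = −6·79 + 25·19 = −6·79 + 25·(98 − 1·79) = 25·98 − 31·79. So 79·(-31) + 98·25 = 1.
Scaling by 296 gives the particular solution (s, t) = (-9176, 7400).
The general solution is s = -9176 + 98k, t = 7400 − 79k; taking k = 94 gives the smaller pair s = 36, t = -26.
Check: 158·36 + 196·(-26) = 5688 − 5096 = 592. ✓

s = 36, t = -26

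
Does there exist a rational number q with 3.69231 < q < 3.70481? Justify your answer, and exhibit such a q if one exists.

Scale by 10: the interval becomes (36.92310, 37.04810), which contains the integer 37.
So q = 37/10 works: it is a ratio of integers, and dividing 10·3.69231 < 37 < 10·3.70481 through by 10 gives 3.69231 < 37/10 < 3.70481.

q = 37/10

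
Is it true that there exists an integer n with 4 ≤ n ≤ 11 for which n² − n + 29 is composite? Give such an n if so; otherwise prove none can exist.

At n = 10: 10² − 10 + 29 = 119 = 7·17, which is composite.

n = 10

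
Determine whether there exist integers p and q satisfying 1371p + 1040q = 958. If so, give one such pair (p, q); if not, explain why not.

Since gcd(1371, 1040) = 1, every integer is an integer combination of 1371 and 1040.
Dividing repeatedly: 1371 = 1·1040 + 331, 1040 = 3·331 + 47, 331 = 7·47 + 2, 47 = 23·2 + 1, 2 = 2·1 + 0.
Unwinding: 1 = 47 − 23·2 = 47 − 23·(331 − 7·47) = −23·331 + 162·47 = −23·331 + 162·(1040 − 3·331) = 162·1040 − 509·331 = 162·1040 − 509·(1371 − 1·1040) = −509·1371 + 671·1040, i.e. 1371·(-509) + 1040·671 = 1.
Times 958: 1371·(-487622) + 1040·642818 = 958, so (-487622, 642818) solves it.
Adding 469·1040 to p and subtracting 469·1371 from q gives the tidier solution (138, -181).
Indeed 1371·138 + 1040·(-181) = 189198 − 188240 = 958.

p = 138, q = -181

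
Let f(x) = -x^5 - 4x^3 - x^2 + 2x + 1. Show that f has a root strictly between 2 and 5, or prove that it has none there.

The endpoint values f(2) = -63 and f(5) = -3639 are both negative. Claim: f(x) < 0 for every x in (2, 5).
Shift to the endpoint 2: with x = 2 + u (0 < u < 3), one computes f(2 + u) = -u^5 - 10u^4 - 44u^3 - 105u^2 - 130u - 63.
The nonzero coefficients here are all negative, so for u > 0 every term is negative (or zero), and the constant term -63 is strictly negative.
So f is strictly negative on (2, 5); no root exists in the interval.

No such root exists.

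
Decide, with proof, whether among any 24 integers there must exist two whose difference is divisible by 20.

Partition the integers by their residue mod 20; there are 20 classes.
Placing 24 integers into 20 classes, some class receives at least two — say a and b.
Equal remainders mean a − b ≡ 0 (mod 20), so 20 divides their difference.

Yes, this is always true.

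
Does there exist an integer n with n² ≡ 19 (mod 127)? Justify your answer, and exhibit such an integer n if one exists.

n = 107

n = 107 works: 107² = 11449, and 11449 − 19 = 11430 = 90·127.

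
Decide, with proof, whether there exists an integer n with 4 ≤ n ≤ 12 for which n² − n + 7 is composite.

n = 5

At n = 5: 5² − 5 + 7 = 27 = 3·9, which is composite.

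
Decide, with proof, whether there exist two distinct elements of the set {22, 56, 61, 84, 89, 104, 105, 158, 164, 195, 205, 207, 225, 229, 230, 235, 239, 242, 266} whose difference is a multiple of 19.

There is no such pair.

Reduce each element modulo 19: 22↦3, 56↦18, 61↦4, 84↦8, 89↦13, 104↦9, 105↦10, 158↦6, 164↦12, 195↦5, 205↦15, 207↦17, 225↦16, 229↦1, 230↦2, 235↦7, 239↦11, 242↦14, 266↦0.
No residue repeats among the 19 elements, so no pair has difference ≡ 0 (mod 19).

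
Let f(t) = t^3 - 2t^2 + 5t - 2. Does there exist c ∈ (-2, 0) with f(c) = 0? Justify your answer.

f(-2) = -28 and f(0) = -2, both negative.
f'(t) = 3t^2 - 4t + 5 has discriminant (-4)² − 4·3·5 = -44 < 0, so f' has no real roots and is positive for every real t.
So f is strictly increasing; between -2 and 0 its values lie between f(-2) = -28 and f(0) = -2, all negative. Therefore f has no root in (-2, 0).

No.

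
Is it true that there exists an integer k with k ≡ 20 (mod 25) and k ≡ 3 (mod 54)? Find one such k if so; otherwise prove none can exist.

Since 25 and 54 share no common factor, CRT says the pair of congruences has a solution (unique mod 1350).
Any solution of the first congruence is k = 20 + 25t; substituting into the second, 25t ≡ 3 − 20 ≡ 37 (mod 54).
Note 25·13 = 325 ≡ 1 (mod 54) (as 325 − 1 = 6·54), so 25⁻¹ ≡ 13.
Multiplying by 13: t ≡ 13·37 = 481 ≡ 49 (mod 54).
With t = 49: k = 20 + 25·49 = 1245.
Check: 1245 mod 25 = 20, 1245 mod 54 = 3. ✓

k = 1245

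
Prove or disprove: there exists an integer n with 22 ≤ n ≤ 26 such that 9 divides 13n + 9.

No, no such integer n in that range exists.

The values of 13n + 9 for n = 22, 23, …, 26 are 295, 308, 321, 334, 347; reduced mod 9 these are 7, 2, 6, 1, 5.
Since 0 is absent from this list, 9 ∤ 13n + 9 for every n with 22 ≤ n ≤ 26.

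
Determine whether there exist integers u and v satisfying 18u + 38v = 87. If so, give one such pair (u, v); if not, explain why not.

Both 18 and 38 are divisible by gcd(18, 38) = 2, hence so is any combination 18u + 38v.
But 87 = 2·43 + 1, so 2 ∤ 87.
So the equation is unsolvable over ℤ.

There are no such integers.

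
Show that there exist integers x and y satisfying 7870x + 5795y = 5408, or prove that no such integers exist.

Both 7870 and 5795 are divisible by gcd(7870, 5795) = 5, hence so is any combination 7870x + 5795y.
However 5408 leaves remainder 3 on division by 5.
Hence no integers x, y satisfy the equation.

There are no such integers.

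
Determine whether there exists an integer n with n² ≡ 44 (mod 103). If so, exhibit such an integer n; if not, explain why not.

There is no such integer.

103 is prime, so by Euler's criterion 44 is a square mod 103 iff 44^((103−1)/2) = 44^51 ≡ 1 (mod 103).
Repeated squaring mod 103: 44^2 = 1936 ≡ 82; 44^4 ≡ 82² = 6724 ≡ 29; 44^8 ≡ 29² = 841 ≡ 17; 44^16 ≡ 17² = 289 ≡ 83; 44^32 ≡ 83² = 6889 ≡ 91.
Since 51 = 32 + 16 + 2 + 1, 44^51 ≡ 91 · 83 · 82 · 44; multiplying out mod 103: 91·83 = 7553 ≡ 34, then 34·82 = 2788 ≡ 7, then 7·44 = 308 ≡ 102. Thus 44^51 ≡ 102 ≡ −1 (mod 103).
By Euler's criterion 44 is a quadratic non-residue mod 103: no n satisfies n² ≡ 44 (mod 103).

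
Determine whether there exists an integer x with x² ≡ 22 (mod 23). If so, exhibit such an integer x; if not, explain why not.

23 is prime, so by Euler's criterion 22 is a square mod 23 iff 22^((23−1)/2) = 22^11 ≡ 1 (mod 23).
Squaring successively (mod 23): 22^2 = 484 ≡ 1; 22^4 ≡ 1² = 1 ≡ 1; 22^8 ≡ 1² = 1 ≡ 1.
Since 11 = 8 + 2 + 1, 22^11 ≡ 1 · 1 · 22; multiplying out mod 23: 1·1 = 1 ≡ 1, then 1·22 = 22 ≡ 22. Thus 22^11 ≡ 22 ≡ −1 (mod 23).
By Euler's criterion 22 is a quadratic non-residue mod 23: no x satisfies x² ≡ 22 (mod 23).

There is no such integer.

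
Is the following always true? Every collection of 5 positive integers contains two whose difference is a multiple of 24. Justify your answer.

No, the set {31, 32, 33, 34, 35} is a counterexample.

Consider the 5 integers 31, 32, …, 35. They lie in distinct residue classes modulo 24, since 5 ≤ 24.
The differences between them range over 1, …, 4, none of which is divisible by 24.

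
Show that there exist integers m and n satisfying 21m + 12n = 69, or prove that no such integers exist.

gcd(21, 12) = 3, and 3 divides 69, so integer solutions exist.
Dividing through by 3 reduces the equation to 7m + 4n = 23.
Run the Euclidean algorithm on 7 and 4: 7 = 1·4 + 3, 4 = 1·3 + 1, 3 = 3·1 + 0.
Unwinding: 1 = 4 − 1·3 = 4 − (7 − 1·4) = −7 + 2·4, i.e. 7·(-1) + 4·2 = 1.
Times 23: 7·(-23) + 4·46 = 23, so (-23, 46) solves it.
Adding 6·4 to m and subtracting 6·7 from n gives the tidier solution (1, 4).
Check: 21·1 + 12·4 = 21 + 48 = 69. ✓

m = 1, n = 4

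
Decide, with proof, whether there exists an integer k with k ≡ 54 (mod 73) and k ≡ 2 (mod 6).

The moduli 73 and 6 are coprime, so by the Chinese Remainder Theorem a unique solution modulo 438 exists.
Any solution of the first congruence is k = 54 + 73t; substituting into the second, 73t ≡ 2 − 54 ≡ 2 (mod 6).
73 ≡ 1 (mod 6), so this reads 1t ≡ 2 (mod 6). So t ≡ 2 (mod 6).
With t = 2: k = 54 + 73·2 = 200.
Indeed 200 ≡ 54 (mod 73) and 200 ≡ 2 (mod 6).

k = 200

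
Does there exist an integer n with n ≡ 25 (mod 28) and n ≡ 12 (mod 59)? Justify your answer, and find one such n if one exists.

n = 1369

The moduli 28 and 59 are coprime, so by the Chinese Remainder Theorem a unique solution modulo 1652 exists.
Write n = 25 + 28t and require 25 + 28t ≡ 12 (mod 59), i.e. 28t ≡ 46 (mod 59).
Note 28·19 = 532 ≡ 1 (mod 59) (as 532 − 1 = 9·59), so 28⁻¹ ≡ 19.
Multiplying by 19: t ≡ 19·46 = 874 ≡ 48 (mod 59).
Taking t = 48 gives n = 25 + 28·48 = 1369.
Indeed 1369 ≡ 25 (mod 28) and 1369 ≡ 12 (mod 59).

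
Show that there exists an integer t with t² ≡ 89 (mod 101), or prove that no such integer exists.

There is no such integer.

Apply Euler's criterion with the prime 101: 89 is a quadratic residue iff 89^50 ≡ 1 (mod 101), and a non-residue iff it is ≡ −1.
Squaring successively (mod 101): 89^2 = 7921 ≡ 43; 89^4 ≡ 43² = 1849 ≡ 31; 89^8 ≡ 31² = 961 ≡ 52; 89^16 ≡ 52² = 2704 ≡ 78; 89^32 ≡ 78² = 6084 ≡ 24.
Since 50 = 32 + 16 + 2, 89^50 ≡ 24 · 78 · 43; multiplying out mod 101: 24·78 = 1872 ≡ 54, then 54·43 = 2322 ≡ 100. Thus 89^50 ≡ 100 ≡ −1 (mod 101).
The value −1 means 89 is a non-residue modulo 101, so t² ≡ 89 (mod 101) is impossible.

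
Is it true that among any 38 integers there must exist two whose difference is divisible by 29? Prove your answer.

Yes.

Partition the integers by their residue mod 29; there are 29 classes.
Since 38 > 29, two of the 38 integers must share a residue class by the pigeonhole principle; call them a and b.
Their difference a − b is then a multiple of 29.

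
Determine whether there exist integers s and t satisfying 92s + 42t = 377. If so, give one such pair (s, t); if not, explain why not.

No such integers exist.

Both 92 and 42 are divisible by gcd(92, 42) = 2, hence so is any combination 92s + 42t.
But 377 is not a multiple of 2 (it leaves remainder 1).
So the equation is unsolvable over ℤ.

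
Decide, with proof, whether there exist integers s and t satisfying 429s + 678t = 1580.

No, no such integers exist.

Both 429 and 678 are divisible by gcd(429, 678) = 3, hence so is any combination 429s + 678t.
However 1580 leaves remainder 2 on division by 3.
So the equation is unsolvable over ℤ.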